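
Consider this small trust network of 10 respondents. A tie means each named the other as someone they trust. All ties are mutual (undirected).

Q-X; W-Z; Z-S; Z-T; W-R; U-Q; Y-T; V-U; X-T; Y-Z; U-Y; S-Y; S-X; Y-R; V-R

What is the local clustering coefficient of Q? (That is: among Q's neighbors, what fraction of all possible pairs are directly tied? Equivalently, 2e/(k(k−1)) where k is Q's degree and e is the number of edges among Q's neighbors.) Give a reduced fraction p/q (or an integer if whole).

0

Q's neighbors: U and X (k = 2).
Possible neighbor pairs: C(2,2) = 1. Edges among them: none → e = 0.
Clustering(Q) = 0/1.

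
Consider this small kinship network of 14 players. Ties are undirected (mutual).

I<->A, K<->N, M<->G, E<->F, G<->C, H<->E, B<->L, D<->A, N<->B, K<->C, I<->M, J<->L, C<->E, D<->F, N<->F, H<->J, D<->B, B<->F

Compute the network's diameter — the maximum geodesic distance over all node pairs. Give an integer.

5

Eccentricity of each node (its greatest distance to any other): A:4, B:4, C:4, D:4, E:4, F:4, G:5, H:5, I:5, J:5, K:4, L:5, M:5, N:4.
The maximum eccentricity is 5, realized for instance by the pair H–I via H – E – C – G – M – I. So the diameter is 5.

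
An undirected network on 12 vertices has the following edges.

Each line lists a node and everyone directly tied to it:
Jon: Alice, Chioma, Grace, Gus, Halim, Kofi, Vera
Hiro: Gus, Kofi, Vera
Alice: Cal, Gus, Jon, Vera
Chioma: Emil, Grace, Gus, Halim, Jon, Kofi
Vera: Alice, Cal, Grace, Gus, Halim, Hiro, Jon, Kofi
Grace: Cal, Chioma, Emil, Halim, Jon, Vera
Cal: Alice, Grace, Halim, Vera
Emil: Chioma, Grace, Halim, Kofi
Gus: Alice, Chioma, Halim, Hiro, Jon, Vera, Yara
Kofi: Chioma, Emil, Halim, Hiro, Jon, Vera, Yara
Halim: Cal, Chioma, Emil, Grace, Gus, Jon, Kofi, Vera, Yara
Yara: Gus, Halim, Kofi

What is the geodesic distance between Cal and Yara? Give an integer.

2

One shortest route is Cal – Halim – Yara, which uses 2 edges, and Cal and Yara are not directly tied, so nothing shorter exists. So d(Cal,Yara) = 2.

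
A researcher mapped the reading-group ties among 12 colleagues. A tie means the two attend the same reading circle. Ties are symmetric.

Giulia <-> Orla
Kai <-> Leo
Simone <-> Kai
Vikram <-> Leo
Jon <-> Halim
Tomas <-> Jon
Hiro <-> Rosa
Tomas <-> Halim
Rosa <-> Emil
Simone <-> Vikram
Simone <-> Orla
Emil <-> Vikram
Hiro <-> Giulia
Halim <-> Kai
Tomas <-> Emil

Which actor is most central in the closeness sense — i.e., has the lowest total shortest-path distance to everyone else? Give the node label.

Emil

Farness (sum of distances to all others) for each node — Emil:22, Giulia:32, Halim:26, Hiro:31, Jon:31, Kai:25, Leo:28, Orla:28, Rosa:27, Simone:23, Tomas:26, Vikram:23.
The smallest farness is 22, for Emil, so Emil has the highest closeness.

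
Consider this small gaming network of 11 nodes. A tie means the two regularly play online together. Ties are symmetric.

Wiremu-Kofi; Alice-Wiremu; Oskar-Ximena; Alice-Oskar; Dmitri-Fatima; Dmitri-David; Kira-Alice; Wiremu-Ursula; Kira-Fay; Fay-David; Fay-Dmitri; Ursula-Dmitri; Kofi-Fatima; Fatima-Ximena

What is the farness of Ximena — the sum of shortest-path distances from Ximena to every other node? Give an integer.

23

Distances from Ximena: Alice:2, David:3, Dmitri:2, Fatima:1, Fay:3, Kira:3, Kofi:2, Oskar:1, Ursula:3, Wiremu:3.
Sum = 2 + 3 + 2 + 1 + 3 + 3 + 2 + 1 + 3 + 3 = 23.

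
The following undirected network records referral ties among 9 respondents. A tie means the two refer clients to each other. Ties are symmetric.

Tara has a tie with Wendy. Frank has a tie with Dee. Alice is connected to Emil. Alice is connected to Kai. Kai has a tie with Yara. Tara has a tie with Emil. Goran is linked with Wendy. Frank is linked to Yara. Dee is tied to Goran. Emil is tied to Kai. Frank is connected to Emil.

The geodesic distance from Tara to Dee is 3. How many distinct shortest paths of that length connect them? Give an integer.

The shortest distance is 3. The length-3 paths are: Tara–Wendy–Goran–Dee; Tara–Emil–Frank–Dee.
That gives 2 distinct shortest paths.

2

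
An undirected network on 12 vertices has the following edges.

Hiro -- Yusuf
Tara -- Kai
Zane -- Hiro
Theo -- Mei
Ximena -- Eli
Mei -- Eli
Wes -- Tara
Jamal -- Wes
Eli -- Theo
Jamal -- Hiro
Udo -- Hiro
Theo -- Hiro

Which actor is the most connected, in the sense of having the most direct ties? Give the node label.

Degrees — Eli:3, Hiro:5, Jamal:2, Kai:1, Mei:2, Tara:2, Theo:3, Udo:1, Wes:2, Ximena:1, Yusuf:1, Zane:1.
The maximum is 5, attained only by Hiro.

Hiro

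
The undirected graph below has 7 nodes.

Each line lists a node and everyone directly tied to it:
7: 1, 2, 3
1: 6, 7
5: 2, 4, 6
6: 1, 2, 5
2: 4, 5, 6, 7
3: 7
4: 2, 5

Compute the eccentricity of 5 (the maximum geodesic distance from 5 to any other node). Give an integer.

Distances from 5: 1:2, 2:1, 3:3, 4:1, 6:1, 7:2.
The largest is 3 (to 3), so the eccentricity of 5 is 3.

3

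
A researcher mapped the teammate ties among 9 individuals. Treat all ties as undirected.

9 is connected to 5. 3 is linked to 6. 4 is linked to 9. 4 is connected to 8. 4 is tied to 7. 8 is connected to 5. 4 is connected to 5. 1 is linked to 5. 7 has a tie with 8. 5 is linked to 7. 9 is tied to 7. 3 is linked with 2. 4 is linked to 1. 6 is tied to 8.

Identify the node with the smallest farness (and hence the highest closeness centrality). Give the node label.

8

Farness (sum of distances to all others) for each node — 1:20, 2:28, 3:21, 4:14, 5:14, 6:16, 7:15, 8:13, 9:19.
The smallest farness is 13, for 8, so 8 has the highest closeness.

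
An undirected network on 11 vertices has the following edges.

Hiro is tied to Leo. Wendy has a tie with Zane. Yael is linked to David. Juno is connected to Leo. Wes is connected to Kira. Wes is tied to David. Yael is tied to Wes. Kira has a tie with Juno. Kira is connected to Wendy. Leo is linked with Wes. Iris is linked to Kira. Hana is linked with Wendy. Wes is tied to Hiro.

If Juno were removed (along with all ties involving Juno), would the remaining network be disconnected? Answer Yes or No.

Even without Juno, every remaining node can still reach every other (the residual graph is connected), so Juno is not a cut vertex.

No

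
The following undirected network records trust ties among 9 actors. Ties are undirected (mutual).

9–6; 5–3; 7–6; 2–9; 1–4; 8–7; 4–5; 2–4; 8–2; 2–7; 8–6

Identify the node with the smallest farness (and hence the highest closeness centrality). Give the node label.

2

Farness (sum of distances to all others) for each node — 1:21, 2:13, 3:26, 4:14, 5:19, 6:21, 7:17, 8:17, 9:18.
The smallest farness is 13, for 2, so 2 has the highest closeness.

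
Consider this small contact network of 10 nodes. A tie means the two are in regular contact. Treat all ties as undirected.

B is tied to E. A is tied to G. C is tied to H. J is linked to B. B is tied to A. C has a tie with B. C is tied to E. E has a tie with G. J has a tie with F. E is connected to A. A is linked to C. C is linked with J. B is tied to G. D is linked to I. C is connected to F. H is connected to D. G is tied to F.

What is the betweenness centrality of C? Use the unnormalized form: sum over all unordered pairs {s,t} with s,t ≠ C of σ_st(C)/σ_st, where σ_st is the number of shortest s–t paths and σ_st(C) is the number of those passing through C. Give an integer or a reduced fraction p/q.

Pairs whose geodesics pass through C — I–J: 1; I–E: 1; I–F: 1; I–B: 1; I–G: 4/4; I–A: 1; D–J: 1; D–E: 1; D–F: 1; D–B: 1; D–G: 4/4; D–A: 1; H–J: 1; H–E: 1 … (+9 more pairs).
All other pairs contribute 0.
Summing the contributions gives betweenness(C) = 61/3.

61/3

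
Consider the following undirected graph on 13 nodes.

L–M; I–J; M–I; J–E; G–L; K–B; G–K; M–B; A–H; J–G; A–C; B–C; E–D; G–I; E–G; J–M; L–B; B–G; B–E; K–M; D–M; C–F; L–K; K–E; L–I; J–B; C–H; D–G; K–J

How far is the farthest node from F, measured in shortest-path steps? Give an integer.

4

Distances from F: A:2, B:2, C:1, D:4, E:3, G:3, H:2, I:4, J:3, K:3, L:3, M:3.
The largest is 4 (to I and D), so the eccentricity of F is 4.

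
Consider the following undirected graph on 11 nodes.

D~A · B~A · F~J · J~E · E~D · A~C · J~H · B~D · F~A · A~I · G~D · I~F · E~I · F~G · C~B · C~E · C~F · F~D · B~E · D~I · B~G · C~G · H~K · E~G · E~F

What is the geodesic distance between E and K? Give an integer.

One shortest route is E – J – H – K, which uses 3 edges, and at distance 2 from E we only reach {A, H}, which does not include K. So d(E,K) = 3.

3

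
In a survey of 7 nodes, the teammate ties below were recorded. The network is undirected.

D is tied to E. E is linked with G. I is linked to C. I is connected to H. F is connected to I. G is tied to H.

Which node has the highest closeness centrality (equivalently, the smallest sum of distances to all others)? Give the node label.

Farness (sum of distances to all others) for each node — C:17, D:20, E:15, F:17, G:12, H:11, I:12.
The smallest farness is 11, for H, so H has the highest closeness.

H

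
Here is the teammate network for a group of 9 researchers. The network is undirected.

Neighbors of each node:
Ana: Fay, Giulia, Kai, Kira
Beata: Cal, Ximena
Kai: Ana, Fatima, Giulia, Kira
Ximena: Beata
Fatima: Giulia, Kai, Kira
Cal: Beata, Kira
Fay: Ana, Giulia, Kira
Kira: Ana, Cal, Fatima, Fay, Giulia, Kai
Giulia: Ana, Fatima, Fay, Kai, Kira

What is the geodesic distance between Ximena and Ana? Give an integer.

4

One shortest route is Ximena – Beata – Cal – Kira – Ana, which uses 4 edges, and at distance 3 from Ximena we only reach {Kira}, which does not include Ana. So d(Ximena,Ana) = 4.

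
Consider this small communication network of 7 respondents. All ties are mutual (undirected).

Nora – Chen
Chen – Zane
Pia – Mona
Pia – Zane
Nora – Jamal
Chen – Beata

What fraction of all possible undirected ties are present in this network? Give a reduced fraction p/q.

2/7

There are 6 edges and 7 nodes, so the maximum possible is C(7,2) = 21.
Density = 6/21 = 2/7.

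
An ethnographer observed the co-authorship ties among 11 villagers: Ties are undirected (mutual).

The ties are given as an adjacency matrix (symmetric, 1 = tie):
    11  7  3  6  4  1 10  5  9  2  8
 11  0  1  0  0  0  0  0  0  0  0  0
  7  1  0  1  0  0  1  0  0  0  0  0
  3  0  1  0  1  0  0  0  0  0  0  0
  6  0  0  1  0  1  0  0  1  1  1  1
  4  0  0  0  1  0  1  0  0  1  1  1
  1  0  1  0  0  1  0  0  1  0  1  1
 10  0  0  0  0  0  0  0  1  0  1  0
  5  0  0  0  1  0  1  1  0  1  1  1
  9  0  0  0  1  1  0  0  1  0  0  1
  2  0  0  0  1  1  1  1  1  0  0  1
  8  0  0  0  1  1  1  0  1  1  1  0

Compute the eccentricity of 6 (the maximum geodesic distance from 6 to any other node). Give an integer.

Distances from 6: 1:2, 2:1, 3:1, 4:1, 5:1, 7:2, 8:1, 9:1, 10:2, 11:3.
The largest is 3 (to 11), so the eccentricity of 6 is 3.

3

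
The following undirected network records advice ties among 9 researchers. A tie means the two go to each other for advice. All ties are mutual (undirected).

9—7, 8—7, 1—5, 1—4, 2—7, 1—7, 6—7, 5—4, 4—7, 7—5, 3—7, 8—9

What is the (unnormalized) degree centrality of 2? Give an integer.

2 is directly tied to 7. That is 1 neighbor, so the degree of 2 is 1.

1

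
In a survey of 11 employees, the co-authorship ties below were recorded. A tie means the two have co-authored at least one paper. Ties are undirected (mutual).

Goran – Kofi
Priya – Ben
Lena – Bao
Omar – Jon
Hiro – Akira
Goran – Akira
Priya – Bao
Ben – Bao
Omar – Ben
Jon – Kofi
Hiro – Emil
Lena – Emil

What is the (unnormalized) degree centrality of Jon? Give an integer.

Jon is directly tied to Kofi and Omar. That is 2 neighbors, so the degree of Jon is 2.

2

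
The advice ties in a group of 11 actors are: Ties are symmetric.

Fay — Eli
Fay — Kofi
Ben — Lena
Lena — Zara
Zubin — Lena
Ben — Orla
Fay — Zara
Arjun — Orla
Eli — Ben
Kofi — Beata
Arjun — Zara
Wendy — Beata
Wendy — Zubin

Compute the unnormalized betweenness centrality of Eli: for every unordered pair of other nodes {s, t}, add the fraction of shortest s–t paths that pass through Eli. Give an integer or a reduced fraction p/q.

Pairs whose geodesics pass through Eli — Beata–Ben: 1/2; Beata–Orla: 1/3; Kofi–Ben: 1; Kofi–Orla: 1/2; Fay–Ben: 1; Fay–Orla: 1/2.
All other pairs contribute 0.
Summing the contributions gives betweenness(Eli) = 23/6.

23/6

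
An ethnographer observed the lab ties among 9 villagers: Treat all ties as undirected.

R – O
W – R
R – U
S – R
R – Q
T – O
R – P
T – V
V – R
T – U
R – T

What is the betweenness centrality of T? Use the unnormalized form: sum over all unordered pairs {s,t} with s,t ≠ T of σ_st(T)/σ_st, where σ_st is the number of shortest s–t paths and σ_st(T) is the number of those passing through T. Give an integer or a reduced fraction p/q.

Pairs whose geodesics pass through T — V–U: 1/2; V–O: 1/2; U–O: 1/2.
All other pairs contribute 0.
Summing the contributions gives betweenness(T) = 3/2.

3/2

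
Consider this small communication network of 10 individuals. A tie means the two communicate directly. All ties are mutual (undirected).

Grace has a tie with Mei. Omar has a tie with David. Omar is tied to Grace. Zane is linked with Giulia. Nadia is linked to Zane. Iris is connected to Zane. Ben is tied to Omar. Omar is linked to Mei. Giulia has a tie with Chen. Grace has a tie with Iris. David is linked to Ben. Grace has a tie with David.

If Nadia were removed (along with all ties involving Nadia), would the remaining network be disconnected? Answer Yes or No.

Even without Nadia, every remaining node can still reach every other (the residual graph is connected), so Nadia is not a cut vertex.

No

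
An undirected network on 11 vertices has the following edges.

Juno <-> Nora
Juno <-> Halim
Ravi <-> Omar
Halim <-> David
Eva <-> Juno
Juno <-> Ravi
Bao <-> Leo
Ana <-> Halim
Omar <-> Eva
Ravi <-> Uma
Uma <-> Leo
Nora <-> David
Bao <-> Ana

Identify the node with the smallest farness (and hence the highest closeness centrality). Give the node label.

Farness (sum of distances to all others) for each node — Ana:24, Bao:27, David:27, Eva:25, Halim:20, Juno:18, Leo:27, Nora:25, Omar:27, Ravi:20, Uma:24.
The smallest farness is 18, for Juno, so Juno has the highest closeness.

Juno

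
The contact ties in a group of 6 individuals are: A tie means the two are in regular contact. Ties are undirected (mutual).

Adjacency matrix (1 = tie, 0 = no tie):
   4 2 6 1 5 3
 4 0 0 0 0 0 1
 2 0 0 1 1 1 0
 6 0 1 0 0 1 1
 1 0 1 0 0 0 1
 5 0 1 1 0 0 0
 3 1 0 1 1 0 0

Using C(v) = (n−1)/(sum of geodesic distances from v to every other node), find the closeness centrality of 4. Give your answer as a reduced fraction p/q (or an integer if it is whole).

5/11

Distances from 4: 1:2, 2:3, 3:1, 5:3, 6:2. Sum = 11.
n = 6, so closeness = 5/11.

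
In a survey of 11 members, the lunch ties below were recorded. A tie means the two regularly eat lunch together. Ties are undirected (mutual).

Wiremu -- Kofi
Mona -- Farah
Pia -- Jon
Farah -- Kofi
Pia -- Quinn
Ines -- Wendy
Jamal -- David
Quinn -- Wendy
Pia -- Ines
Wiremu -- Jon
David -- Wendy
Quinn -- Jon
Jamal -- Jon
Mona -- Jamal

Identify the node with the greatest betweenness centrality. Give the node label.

Jon

Unnormalized betweenness of each node: David:13/3, Farah:5/2, Ines:5/6, Jamal:14, Jon:39/2, Kofi:10/3, Mona:37/6, Pia:31/6, Quinn:23/6, Wendy:9/2, Wiremu:47/6.
Jon has the largest value, 39/2, making it the main broker — the node through which the most shortest paths run.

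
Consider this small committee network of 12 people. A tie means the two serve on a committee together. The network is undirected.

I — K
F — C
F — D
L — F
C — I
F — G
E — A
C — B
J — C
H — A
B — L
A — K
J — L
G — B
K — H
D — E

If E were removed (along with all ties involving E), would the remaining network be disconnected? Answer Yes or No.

No

Even without E, every remaining node can still reach every other (the residual graph is connected), so E is not a cut vertex.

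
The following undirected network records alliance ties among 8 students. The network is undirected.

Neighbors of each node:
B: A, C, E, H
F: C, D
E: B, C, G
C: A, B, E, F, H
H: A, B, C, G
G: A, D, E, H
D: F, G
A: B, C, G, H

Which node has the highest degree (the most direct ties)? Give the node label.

Degrees — A:4, B:4, C:5, D:2, E:3, F:2, G:4, H:4.
The maximum is 5, attained only by C.

C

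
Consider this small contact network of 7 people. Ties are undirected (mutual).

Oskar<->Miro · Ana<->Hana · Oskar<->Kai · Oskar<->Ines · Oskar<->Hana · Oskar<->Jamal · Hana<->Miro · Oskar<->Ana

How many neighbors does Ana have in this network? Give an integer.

Ana is directly tied to Hana and Oskar. That is 2 neighbors, so the degree of Ana is 2.

2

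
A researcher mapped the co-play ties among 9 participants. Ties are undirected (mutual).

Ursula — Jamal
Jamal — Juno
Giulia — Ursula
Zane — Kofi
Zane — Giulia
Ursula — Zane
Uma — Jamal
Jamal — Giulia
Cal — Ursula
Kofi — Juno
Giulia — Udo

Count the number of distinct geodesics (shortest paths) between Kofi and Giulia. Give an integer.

The shortest distance is 2, and the only length-2 path is Kofi–Zane–Giulia. So there is exactly 1 shortest path.

1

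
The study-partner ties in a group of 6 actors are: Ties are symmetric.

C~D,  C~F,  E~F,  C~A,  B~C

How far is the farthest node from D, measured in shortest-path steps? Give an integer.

3

Distances from D: A:2, B:2, C:1, E:3, F:2.
The largest is 3 (to E), so the eccentricity of D is 3.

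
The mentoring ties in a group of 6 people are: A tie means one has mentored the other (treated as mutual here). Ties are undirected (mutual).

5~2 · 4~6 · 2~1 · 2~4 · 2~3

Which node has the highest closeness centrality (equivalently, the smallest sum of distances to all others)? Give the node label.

2

Farness (sum of distances to all others) for each node — 1:10, 2:6, 3:10, 4:8, 5:10, 6:12.
The smallest farness is 6, for 2, so 2 has the highest closeness.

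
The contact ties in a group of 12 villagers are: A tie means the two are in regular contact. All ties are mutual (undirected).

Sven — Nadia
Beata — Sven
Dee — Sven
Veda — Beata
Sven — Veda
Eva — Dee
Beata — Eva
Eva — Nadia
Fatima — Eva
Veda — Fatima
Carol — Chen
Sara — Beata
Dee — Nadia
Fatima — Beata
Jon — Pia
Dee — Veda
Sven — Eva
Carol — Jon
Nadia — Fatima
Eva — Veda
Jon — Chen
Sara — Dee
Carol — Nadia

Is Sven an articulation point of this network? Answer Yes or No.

Even without Sven, every remaining node can still reach every other (the residual graph is connected), so Sven is not a cut vertex.

No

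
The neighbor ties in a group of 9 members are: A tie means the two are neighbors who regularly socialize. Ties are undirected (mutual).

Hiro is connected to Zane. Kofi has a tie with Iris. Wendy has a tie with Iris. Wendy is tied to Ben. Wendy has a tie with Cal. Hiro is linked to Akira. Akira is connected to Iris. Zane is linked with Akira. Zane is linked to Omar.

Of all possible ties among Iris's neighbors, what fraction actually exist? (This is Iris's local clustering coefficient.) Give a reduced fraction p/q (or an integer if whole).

0

Iris's neighbors: Akira, Kofi, and Wendy (k = 3).
Possible neighbor pairs: C(3,2) = 3. Edges among them: none → e = 0.
Clustering(Iris) = 0/3 = 0.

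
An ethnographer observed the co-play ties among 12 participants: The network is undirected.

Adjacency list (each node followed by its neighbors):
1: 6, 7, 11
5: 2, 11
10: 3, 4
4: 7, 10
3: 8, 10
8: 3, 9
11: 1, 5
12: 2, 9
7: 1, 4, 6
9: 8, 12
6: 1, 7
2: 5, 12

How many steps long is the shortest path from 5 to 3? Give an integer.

One shortest route is 5 – 2 – 12 – 9 – 8 – 3, which uses 5 edges, and at distance 4 from 5 we only reach {4, 8}, which does not include 3. So d(5,3) = 5.

5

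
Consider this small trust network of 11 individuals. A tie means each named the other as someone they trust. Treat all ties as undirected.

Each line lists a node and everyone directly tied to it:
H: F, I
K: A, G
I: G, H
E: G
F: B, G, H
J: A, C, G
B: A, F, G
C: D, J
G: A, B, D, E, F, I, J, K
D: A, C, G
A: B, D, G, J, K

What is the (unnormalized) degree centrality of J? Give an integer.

J is directly tied to A, C, and G. That is 3 neighbors, so the degree of J is 3.

3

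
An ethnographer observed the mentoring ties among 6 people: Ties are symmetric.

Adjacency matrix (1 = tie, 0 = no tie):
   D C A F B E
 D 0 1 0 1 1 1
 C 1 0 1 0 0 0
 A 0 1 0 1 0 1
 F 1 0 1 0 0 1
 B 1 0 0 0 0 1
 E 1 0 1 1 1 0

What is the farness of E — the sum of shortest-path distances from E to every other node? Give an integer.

6

Distances from E: A:1, B:1, C:2, D:1, F:1.
Sum = 1 + 1 + 2 + 1 + 1 = 6.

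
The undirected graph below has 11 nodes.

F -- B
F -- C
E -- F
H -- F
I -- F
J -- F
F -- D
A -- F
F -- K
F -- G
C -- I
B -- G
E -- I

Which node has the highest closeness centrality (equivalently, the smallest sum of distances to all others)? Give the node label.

F

Farness (sum of distances to all others) for each node — A:19, B:18, C:18, D:19, E:18, F:10, G:18, H:19, I:17, J:19, K:19.
The smallest farness is 10, for F, so F has the highest closeness.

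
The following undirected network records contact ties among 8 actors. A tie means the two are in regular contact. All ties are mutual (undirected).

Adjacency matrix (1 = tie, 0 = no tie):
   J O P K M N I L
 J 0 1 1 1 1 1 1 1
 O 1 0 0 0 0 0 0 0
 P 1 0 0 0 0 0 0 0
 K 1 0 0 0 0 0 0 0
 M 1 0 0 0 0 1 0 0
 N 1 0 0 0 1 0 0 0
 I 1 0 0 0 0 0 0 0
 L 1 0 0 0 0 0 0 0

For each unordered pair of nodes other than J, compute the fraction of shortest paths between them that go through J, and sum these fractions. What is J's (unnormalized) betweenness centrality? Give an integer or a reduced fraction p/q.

Pairs whose geodesics pass through J — O–P: 1; O–K: 1; O–M: 1; O–N: 1; O–I: 1; O–L: 1; P–K: 1; P–M: 1; P–N: 1; P–I: 1; P–L: 1; K–M: 1; K–N: 1; K–I: 1 … (+6 more pairs).
All other pairs contribute 0.
Summing the contributions gives betweenness(J) = 20.

20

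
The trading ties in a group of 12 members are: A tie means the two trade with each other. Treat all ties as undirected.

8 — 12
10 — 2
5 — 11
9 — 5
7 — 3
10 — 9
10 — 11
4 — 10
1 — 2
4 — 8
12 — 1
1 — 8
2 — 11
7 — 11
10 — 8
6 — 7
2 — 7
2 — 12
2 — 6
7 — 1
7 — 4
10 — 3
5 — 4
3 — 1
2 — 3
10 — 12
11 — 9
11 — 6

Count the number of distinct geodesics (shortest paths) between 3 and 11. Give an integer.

The shortest distance is 2. The length-2 paths are: 3–7–11; 3–10–11; 3–2–11.
That gives 3 distinct shortest paths.

3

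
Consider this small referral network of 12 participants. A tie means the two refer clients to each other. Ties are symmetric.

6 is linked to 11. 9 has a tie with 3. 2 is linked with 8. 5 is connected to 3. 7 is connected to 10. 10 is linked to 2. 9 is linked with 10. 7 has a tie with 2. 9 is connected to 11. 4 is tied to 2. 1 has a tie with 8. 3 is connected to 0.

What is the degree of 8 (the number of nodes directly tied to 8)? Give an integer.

2

8 is directly tied to 1 and 2. That is 2 neighbors, so the degree of 8 is 2.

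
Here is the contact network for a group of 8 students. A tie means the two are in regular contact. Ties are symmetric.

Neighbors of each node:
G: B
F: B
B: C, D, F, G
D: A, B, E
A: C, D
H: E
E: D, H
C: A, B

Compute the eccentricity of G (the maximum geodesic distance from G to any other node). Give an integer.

Distances from G: A:3, B:1, C:2, D:2, E:3, F:2, H:4.
The largest is 4 (to H), so the eccentricity of G is 4.

4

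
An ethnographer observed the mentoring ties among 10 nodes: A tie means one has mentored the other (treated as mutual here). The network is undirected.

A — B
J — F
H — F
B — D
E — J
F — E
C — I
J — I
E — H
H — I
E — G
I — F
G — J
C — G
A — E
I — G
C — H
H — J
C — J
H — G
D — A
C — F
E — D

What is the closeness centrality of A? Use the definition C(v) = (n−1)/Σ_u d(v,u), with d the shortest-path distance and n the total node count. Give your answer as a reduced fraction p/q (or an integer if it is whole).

9/17

Distances from A: B:1, C:3, D:1, E:1, F:2, G:2, H:2, I:3, J:2. Sum = 17.
n = 10, so closeness = 9/17.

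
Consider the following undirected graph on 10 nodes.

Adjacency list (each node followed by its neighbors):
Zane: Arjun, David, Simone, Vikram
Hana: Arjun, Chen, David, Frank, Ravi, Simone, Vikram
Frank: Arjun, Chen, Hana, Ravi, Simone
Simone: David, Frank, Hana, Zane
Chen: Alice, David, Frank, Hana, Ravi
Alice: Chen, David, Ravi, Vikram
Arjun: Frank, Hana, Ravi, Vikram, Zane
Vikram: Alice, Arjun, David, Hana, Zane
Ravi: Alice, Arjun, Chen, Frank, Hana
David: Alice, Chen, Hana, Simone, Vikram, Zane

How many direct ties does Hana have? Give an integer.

Hana is directly tied to Arjun, Chen, David, Frank, Ravi, Simone, and Vikram. That is 7 neighbors, so the degree of Hana is 7.

7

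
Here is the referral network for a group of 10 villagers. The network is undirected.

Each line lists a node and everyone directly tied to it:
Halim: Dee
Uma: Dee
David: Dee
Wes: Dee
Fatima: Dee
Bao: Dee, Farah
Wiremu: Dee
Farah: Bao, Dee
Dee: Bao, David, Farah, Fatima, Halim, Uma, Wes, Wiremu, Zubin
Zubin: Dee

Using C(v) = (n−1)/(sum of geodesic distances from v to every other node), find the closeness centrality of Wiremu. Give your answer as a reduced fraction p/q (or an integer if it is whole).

Distances from Wiremu: Bao:2, David:2, Dee:1, Farah:2, Fatima:2, Halim:2, Uma:2, Wes:2, Zubin:2. Sum = 17.
n = 10, so closeness = 9/17.

9/17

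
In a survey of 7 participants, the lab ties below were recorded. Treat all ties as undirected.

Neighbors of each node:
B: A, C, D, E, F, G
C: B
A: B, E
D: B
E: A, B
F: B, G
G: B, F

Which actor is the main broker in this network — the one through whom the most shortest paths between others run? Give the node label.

Unnormalized betweenness of each node: A:0, B:13, C:0, D:0, E:0, F:0, G:0.
B has the largest value, 13, making it the main broker — the node through which the most shortest paths run.

B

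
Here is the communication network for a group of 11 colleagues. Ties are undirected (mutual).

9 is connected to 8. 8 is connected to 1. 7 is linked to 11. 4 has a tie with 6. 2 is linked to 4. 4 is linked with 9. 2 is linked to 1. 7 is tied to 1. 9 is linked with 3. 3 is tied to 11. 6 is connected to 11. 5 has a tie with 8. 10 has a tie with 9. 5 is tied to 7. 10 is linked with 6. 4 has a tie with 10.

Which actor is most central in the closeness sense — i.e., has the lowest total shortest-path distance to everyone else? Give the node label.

9

Farness (sum of distances to all others) for each node — 1:20, 2:21, 3:21, 4:18, 5:23, 6:20, 7:20, 8:19, 9:17, 10:20, 11:19.
The smallest farness is 17, for 9, so 9 has the highest closeness.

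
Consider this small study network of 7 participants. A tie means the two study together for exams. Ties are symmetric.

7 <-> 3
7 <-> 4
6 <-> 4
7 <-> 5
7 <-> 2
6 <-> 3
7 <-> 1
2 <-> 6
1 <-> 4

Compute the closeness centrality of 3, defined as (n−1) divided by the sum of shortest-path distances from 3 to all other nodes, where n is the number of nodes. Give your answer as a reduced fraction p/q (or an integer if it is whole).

3/5

Distances from 3: 1:2, 2:2, 4:2, 5:2, 6:1, 7:1. Sum = 10.
n = 7, so closeness = 6/10 = 3/5.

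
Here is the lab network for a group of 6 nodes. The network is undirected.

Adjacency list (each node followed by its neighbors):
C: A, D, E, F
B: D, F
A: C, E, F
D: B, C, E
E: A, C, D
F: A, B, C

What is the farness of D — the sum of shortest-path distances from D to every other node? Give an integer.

Distances from D: A:2, B:1, C:1, E:1, F:2.
Sum = 2 + 1 + 1 + 1 + 2 = 7.

7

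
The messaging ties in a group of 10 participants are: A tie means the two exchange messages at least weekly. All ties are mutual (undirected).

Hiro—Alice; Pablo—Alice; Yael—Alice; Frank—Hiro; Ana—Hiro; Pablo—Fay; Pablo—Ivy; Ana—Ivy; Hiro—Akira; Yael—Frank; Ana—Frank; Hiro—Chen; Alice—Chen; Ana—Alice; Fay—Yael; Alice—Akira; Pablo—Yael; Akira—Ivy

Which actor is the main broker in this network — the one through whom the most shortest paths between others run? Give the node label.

Alice

Unnormalized betweenness of each node: Akira:37/30, Alice:323/30, Ana:77/30, Chen:0, Fay:0, Frank:19/12, Hiro:61/15, Ivy:23/12, Pablo:151/30, Yael:29/6.
Alice has the largest value, 323/30, making it the main broker — the node through which the most shortest paths run.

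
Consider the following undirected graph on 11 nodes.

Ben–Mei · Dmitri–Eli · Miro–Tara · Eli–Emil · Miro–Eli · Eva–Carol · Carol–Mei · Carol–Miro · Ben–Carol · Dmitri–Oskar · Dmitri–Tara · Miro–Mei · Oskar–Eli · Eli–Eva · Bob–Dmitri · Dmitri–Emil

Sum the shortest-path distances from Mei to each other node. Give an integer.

22

Distances from Mei: Ben:1, Bob:4, Carol:1, Dmitri:3, Eli:2, Emil:3, Eva:2, Miro:1, Oskar:3, Tara:2.
Sum = 1 + 4 + 1 + 3 + 2 + 3 + 2 + 1 + 3 + 2 = 22.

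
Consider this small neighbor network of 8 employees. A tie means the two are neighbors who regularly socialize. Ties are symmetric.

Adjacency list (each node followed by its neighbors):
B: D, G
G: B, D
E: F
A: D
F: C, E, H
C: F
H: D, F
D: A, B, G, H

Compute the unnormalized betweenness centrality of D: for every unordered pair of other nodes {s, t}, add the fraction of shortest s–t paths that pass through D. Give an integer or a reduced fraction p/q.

Pairs whose geodesics pass through D — E–G: 1; E–B: 1; E–A: 1; H–G: 1; H–B: 1; H–A: 1; C–G: 1; C–B: 1; C–A: 1; G–F: 1; G–A: 1; B–F: 1; B–A: 1; F–A: 1.
All other pairs contribute 0.
Summing the contributions gives betweenness(D) = 14.

14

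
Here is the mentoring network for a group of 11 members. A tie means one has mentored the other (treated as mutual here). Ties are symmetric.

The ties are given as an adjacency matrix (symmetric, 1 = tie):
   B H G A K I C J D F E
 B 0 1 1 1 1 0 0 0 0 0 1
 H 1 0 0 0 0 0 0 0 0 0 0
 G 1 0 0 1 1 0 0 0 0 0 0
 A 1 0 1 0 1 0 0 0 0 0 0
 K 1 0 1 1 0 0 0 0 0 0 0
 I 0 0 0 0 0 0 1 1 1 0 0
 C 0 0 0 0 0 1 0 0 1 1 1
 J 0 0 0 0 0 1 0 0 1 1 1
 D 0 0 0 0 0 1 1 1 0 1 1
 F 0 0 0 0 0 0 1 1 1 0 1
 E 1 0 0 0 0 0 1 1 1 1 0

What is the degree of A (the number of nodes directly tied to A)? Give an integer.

3

A is directly tied to B, G, and K. That is 3 neighbors, so the degree of A is 3.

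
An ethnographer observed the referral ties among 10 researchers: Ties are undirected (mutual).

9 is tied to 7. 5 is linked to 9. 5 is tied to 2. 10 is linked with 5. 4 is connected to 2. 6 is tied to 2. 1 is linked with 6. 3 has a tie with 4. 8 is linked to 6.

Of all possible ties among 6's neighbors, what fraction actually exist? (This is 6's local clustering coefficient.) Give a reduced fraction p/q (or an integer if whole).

6's neighbors: 1, 2, and 8 (k = 3).
Possible neighbor pairs: C(3,2) = 3. Edges among them: none → e = 0.
Clustering(6) = 0/3 = 0.

0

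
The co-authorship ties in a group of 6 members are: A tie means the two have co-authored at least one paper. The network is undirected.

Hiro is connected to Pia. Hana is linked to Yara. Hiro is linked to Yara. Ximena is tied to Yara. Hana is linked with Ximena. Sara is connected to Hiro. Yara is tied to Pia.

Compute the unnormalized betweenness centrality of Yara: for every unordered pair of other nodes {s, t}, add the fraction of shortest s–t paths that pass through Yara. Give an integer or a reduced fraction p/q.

6

Pairs whose geodesics pass through Yara — Hana–Pia: 1; Hana–Sara: 1; Hana–Hiro: 1; Ximena–Pia: 1; Ximena–Sara: 1; Ximena–Hiro: 1.
All other pairs contribute 0.
Summing the contributions gives betweenness(Yara) = 6.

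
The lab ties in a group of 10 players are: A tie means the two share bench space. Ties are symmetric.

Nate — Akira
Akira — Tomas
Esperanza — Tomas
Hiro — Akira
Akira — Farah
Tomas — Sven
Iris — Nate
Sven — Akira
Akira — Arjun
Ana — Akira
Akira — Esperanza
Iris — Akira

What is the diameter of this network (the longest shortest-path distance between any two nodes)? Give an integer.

Eccentricity of each node (its greatest distance to any other): Akira:1, Ana:2, Arjun:2, Esperanza:2, Farah:2, Hiro:2, Iris:2, Nate:2, Sven:2, Tomas:2.
The maximum eccentricity is 2, realized for instance by the pair Farah–Ana via Farah – Akira – Ana. So the diameter is 2.

2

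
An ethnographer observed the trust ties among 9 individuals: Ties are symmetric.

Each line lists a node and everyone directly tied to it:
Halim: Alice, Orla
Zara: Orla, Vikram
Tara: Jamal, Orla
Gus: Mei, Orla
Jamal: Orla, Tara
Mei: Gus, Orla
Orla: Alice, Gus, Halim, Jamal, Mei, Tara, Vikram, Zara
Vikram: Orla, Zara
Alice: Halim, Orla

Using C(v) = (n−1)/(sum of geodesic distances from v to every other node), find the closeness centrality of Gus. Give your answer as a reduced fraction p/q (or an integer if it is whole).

4/7

Distances from Gus: Alice:2, Halim:2, Jamal:2, Mei:1, Orla:1, Tara:2, Vikram:2, Zara:2. Sum = 14.
n = 9, so closeness = 8/14 = 4/7.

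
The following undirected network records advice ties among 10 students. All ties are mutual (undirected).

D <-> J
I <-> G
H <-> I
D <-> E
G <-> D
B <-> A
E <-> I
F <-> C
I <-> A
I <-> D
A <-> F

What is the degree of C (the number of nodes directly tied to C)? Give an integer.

1

C is directly tied to F. That is 1 neighbor, so the degree of C is 1.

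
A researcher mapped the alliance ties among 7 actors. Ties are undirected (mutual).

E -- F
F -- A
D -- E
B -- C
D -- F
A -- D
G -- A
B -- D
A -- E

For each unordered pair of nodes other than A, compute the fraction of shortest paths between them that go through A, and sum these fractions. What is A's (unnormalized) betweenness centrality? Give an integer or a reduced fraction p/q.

Pairs whose geodesics pass through A — G–C: 1; G–B: 1; G–E: 1; G–D: 1; G–F: 1.
All other pairs contribute 0.
Summing the contributions gives betweenness(A) = 5.

5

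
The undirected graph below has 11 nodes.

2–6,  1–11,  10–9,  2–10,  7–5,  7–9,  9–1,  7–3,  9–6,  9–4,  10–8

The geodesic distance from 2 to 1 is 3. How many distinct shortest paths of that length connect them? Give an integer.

2

The shortest distance is 3. The length-3 paths are: 2–6–9–1; 2–10–9–1.
That gives 2 distinct shortest paths.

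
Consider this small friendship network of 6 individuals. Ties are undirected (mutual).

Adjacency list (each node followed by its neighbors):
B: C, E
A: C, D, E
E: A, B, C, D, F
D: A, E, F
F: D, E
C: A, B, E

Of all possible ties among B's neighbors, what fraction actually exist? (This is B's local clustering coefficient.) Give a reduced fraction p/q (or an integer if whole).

B's neighbors: C and E (k = 2).
Possible neighbor pairs: C(2,2) = 1. Edges among them: C–E → e = 1.
Clustering(B) = 1/1.

1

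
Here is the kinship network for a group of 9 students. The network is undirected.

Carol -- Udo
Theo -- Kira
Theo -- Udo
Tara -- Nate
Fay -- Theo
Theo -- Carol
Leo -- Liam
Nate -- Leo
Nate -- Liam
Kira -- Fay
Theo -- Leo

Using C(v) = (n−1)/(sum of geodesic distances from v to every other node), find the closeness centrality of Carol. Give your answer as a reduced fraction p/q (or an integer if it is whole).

4/9

Distances from Carol: Fay:2, Kira:2, Leo:2, Liam:3, Nate:3, Tara:4, Theo:1, Udo:1. Sum = 18.
n = 9, so closeness = 8/18 = 4/9.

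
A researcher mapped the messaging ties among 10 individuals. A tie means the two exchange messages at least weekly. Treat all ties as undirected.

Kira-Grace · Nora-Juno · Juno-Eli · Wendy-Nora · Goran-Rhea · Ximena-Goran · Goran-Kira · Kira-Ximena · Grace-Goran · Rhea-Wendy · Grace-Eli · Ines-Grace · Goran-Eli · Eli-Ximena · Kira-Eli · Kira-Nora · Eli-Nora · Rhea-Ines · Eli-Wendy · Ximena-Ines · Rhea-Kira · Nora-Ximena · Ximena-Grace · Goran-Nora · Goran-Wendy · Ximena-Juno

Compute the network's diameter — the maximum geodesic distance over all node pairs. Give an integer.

Eccentricity of each node (its greatest distance to any other): Eli:2, Goran:2, Grace:2, Ines:2, Juno:3, Kira:2, Nora:2, Rhea:3, Wendy:2, Ximena:2.
The maximum eccentricity is 3, realized for instance by the pair Rhea–Juno via Rhea – Goran – Nora – Juno. So the diameter is 3.

3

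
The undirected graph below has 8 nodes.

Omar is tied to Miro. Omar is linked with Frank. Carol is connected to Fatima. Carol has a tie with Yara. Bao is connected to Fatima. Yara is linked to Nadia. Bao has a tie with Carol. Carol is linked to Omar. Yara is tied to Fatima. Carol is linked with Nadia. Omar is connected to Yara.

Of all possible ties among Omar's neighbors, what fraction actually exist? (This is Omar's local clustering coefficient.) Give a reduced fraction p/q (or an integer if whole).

1/6

Omar's neighbors: Carol, Frank, Miro, and Yara (k = 4).
Possible neighbor pairs: C(4,2) = 6. Edges among them: Carol–Yara → e = 1.
Clustering(Omar) = 1/6.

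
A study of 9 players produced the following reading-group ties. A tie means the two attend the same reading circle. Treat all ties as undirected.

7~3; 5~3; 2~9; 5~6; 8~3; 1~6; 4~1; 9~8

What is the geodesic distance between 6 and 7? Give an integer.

One shortest route is 6 – 5 – 3 – 7, which uses 3 edges, and at distance 2 from 6 we only reach {3, 4}, which does not include 7. So d(6,7) = 3.

3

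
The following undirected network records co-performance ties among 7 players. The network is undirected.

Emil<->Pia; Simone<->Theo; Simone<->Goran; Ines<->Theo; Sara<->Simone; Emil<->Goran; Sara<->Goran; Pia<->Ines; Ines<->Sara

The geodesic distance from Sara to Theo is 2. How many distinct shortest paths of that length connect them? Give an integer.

2

The shortest distance is 2. The length-2 paths are: Sara–Simone–Theo; Sara–Ines–Theo.
That gives 2 distinct shortest paths.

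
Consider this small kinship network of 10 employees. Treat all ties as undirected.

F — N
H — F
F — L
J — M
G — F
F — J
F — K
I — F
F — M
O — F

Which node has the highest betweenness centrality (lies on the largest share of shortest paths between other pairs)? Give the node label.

Unnormalized betweenness of each node: F:35, G:0, H:0, I:0, J:0, K:0, L:0, M:0, N:0, O:0.
F has the largest value, 35, making it the main broker — the node through which the most shortest paths run.

F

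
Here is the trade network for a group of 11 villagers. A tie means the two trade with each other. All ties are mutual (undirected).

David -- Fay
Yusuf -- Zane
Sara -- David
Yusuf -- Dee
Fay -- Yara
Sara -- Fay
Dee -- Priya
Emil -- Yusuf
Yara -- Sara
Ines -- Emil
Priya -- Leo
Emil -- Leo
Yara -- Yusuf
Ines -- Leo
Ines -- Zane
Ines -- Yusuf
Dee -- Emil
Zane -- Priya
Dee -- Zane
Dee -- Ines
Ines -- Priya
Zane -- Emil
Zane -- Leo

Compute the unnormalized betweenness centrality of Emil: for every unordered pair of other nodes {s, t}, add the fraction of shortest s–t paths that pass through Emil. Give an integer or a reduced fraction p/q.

23/12

Pairs whose geodesics pass through Emil — David–Leo: 2/6; Sara–Leo: 1/3; Yara–Leo: 1/3; Fay–Leo: 1/3; Yusuf–Leo: 1/3; Dee–Leo: 1/4.
All other pairs contribute 0.
Summing the contributions gives betweenness(Emil) = 23/12.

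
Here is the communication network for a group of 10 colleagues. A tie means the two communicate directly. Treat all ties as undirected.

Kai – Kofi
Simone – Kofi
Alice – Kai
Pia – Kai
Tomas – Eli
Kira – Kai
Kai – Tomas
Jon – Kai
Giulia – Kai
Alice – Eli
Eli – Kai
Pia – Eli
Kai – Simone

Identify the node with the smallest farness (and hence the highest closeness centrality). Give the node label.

Farness (sum of distances to all others) for each node — Alice:16, Eli:14, Giulia:17, Jon:17, Kai:9, Kira:17, Kofi:16, Pia:16, Simone:16, Tomas:16.
The smallest farness is 9, for Kai, so Kai has the highest closeness.

Kai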